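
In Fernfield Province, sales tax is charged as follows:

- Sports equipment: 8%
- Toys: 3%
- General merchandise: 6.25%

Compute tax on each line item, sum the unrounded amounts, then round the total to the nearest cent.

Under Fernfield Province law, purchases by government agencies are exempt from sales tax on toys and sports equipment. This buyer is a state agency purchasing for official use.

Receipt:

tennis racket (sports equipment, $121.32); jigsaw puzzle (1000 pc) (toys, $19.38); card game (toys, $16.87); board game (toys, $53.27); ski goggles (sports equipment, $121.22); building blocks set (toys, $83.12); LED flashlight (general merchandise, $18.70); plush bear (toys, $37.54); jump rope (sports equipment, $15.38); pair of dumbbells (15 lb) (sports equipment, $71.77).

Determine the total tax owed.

$1.17

Tennis racket $121.32: sports equipment, buyer-exempt → 0% → $0.00
Jigsaw puzzle (1000 pc) $19.38: toys, buyer-exempt → 0% → $0.00
Card game $16.87: toys, buyer-exempt → 0% → $0.00
Board game $53.27: toys, buyer-exempt → 0% → $0.00
Ski goggles $121.22: sports equipment, buyer-exempt → 0% → $0.00
Building blocks set $83.12: toys, buyer-exempt → 0% → $0.00
LED flashlight $18.70: general merchandise → 6.25% → $1.16875
Plush bear $37.54: toys, buyer-exempt → 0% → $0.00
Jump rope $15.38: sports equipment, buyer-exempt → 0% → $0.00
Pair of dumbbells (15 lb) $71.77: sports equipment, buyer-exempt → 0% → $0.00
Unrounded tax sum = $1.16875 → $1.17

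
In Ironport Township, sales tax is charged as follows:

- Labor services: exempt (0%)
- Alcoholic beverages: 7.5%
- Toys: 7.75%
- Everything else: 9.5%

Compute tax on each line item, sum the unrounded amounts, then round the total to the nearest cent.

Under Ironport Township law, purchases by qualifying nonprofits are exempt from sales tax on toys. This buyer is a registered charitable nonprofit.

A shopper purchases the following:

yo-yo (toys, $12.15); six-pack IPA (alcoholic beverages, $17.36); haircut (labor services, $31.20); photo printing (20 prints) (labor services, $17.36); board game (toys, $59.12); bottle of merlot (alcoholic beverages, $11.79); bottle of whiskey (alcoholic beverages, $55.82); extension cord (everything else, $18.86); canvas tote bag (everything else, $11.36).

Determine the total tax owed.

$9.24

Yo-yo $12.15: toys, buyer-exempt → 0% → $0.00
Six-pack IPA $17.36: alcoholic beverages → 7.5% → $1.302
Haircut $31.20: labor services → 0% → $0.00
Photo printing (20 prints) $17.36: labor services → 0% → $0.00
Board game $59.12: toys, buyer-exempt → 0% → $0.00
Bottle of merlot $11.79: alcoholic beverages → 7.5% → $0.88425
Bottle of whiskey $55.82: alcoholic beverages → 7.5% → $4.1865
Extension cord $18.86: everything else → 9.5% → $1.7917
Canvas tote bag $11.36: everything else → 9.5% → $1.0792
Unrounded tax sum = $9.24365 → $9.24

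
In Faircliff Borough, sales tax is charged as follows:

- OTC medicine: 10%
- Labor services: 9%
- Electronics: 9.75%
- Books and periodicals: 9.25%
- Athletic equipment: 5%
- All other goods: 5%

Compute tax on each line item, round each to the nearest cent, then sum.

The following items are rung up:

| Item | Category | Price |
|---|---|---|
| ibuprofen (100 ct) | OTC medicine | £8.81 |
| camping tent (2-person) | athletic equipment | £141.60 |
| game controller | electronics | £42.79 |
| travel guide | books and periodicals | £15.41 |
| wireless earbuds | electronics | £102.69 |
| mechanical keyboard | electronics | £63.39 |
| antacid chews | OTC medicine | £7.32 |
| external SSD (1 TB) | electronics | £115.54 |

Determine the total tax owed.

£41.75

Ibuprofen (100 ct) £8.81: OTC medicine → 10% → £0.88
Camping tent (2-person) £141.60: athletic equipment → 5% → £7.08
Game controller £42.79: electronics → 9.75% → £4.17
Travel guide £15.41: books and periodicals → 9.25% → £1.43
Wireless earbuds £102.69: electronics → 9.75% → £10.01
Mechanical keyboard £63.39: electronics → 9.75% → £6.18
Antacid chews £7.32: OTC medicine → 10% → £0.73
External SSD (1 TB) £115.54: electronics → 9.75% → £11.27
Total tax = £0.88 + £7.08 + £4.17 + £1.43 + £10.01 + £6.18 + £0.73 + £11.27 = £41.75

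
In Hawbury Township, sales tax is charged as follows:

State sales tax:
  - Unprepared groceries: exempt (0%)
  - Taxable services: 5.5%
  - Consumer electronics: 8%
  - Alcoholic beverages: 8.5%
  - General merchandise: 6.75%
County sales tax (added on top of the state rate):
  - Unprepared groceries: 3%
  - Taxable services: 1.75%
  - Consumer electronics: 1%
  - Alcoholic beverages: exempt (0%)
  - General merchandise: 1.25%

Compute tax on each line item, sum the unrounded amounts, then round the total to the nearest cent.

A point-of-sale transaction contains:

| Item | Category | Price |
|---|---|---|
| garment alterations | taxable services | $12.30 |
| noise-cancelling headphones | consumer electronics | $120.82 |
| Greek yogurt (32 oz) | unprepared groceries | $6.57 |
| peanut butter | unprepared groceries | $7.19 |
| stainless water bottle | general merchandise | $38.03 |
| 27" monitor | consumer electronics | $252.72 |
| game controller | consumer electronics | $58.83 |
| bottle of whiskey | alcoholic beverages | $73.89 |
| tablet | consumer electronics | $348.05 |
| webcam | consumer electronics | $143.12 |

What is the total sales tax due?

$93.75

Garment alterations $12.30: taxable services → 5.5% + 1.75% county = 7.25% → $0.89175
Noise-cancelling headphones $120.82: consumer electronics → 8% + 1% county = 9% → $10.8738
Greek yogurt (32 oz) $6.57: unprepared groceries → 0% + 3% county = 3% → $0.1971
Peanut butter $7.19: unprepared groceries → 0% + 3% county = 3% → $0.2157
Stainless water bottle $38.03: general merchandise → 6.75% + 1.25% county = 8% → $3.0424
27" monitor $252.72: consumer electronics → 8% + 1% county = 9% → $22.7448
Game controller $58.83: consumer electronics → 8% + 1% county = 9% → $5.2947
Bottle of whiskey $73.89: alcoholic beverages → 8.5% + 0% county = 8.5% → $6.28065
Tablet $348.05: consumer electronics → 8% + 1% county = 9% → $31.3245
Webcam $143.12: consumer electronics → 8% + 1% county = 9% → $12.8808
Unrounded tax sum = $93.7462 → $93.75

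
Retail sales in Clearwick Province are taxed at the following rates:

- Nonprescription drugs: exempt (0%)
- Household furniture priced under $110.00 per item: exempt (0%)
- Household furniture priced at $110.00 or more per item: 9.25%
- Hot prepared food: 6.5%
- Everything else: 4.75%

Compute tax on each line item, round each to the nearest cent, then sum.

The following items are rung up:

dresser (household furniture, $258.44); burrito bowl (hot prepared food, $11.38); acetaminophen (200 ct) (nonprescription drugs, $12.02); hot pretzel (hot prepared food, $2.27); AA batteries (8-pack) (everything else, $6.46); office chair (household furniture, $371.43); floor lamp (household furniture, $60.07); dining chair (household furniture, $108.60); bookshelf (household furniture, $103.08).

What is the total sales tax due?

Dresser $258.44: household furniture, $110.00 or more → 9.25% → $23.91
Burrito bowl $11.38: hot prepared food → 6.5% → $0.74
Acetaminophen (200 ct) $12.02: nonprescription drugs → 0% → $0.00
Hot pretzel $2.27: hot prepared food → 6.5% → $0.15
AA batteries (8-pack) $6.46: everything else → 4.75% → $0.31
Office chair $371.43: household furniture, $110.00 or more → 9.25% → $34.36
Floor lamp $60.07: household furniture, under $110.00 → 0% → $0.00
Dining chair $108.60: household furniture, under $110.00 → 0% → $0.00
Bookshelf $103.08: household furniture, under $110.00 → 0% → $0.00
Total tax = $23.91 + $0.74 + $0.15 + $0.31 + $34.36 = $59.47

$59.47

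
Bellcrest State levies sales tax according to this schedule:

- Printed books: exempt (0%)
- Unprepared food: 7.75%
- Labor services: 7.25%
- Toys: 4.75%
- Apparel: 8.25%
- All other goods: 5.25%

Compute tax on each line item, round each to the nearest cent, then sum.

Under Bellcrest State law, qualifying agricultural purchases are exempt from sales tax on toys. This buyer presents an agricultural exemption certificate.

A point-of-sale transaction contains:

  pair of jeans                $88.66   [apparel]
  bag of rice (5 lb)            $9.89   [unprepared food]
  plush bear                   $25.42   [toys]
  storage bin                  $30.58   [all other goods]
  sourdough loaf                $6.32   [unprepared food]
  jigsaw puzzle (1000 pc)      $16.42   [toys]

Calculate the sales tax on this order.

$10.18

Pair of jeans $88.66: apparel → 8.25% → $7.31
Bag of rice (5 lb) $9.89: unprepared food → 7.75% → $0.77
Plush bear $25.42: toys, buyer-exempt → 0% → $0.00
Storage bin $30.58: all other goods → 5.25% → $1.61
Sourdough loaf $6.32: unprepared food → 7.75% → $0.49
Jigsaw puzzle (1000 pc) $16.42: toys, buyer-exempt → 0% → $0.00
Total tax = $7.31 + $0.77 + $1.61 + $0.49 = $10.18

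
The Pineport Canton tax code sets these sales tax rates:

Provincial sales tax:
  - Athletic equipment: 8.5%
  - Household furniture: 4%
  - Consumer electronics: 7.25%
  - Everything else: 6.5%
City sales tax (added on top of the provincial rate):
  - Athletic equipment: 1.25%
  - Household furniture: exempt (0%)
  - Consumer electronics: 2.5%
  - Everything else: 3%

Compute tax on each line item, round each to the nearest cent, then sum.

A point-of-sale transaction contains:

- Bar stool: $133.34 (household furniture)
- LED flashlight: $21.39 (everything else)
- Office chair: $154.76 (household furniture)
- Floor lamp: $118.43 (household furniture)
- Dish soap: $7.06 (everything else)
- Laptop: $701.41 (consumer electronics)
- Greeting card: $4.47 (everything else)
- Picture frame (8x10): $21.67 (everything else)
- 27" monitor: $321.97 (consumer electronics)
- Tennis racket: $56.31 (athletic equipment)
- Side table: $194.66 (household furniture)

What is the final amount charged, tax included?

$1869.97

Bar stool $133.34: household furniture → 4% + 0% city = 4% → $5.33
LED flashlight $21.39: everything else → 6.5% + 3% city = 9.5% → $2.03
Office chair $154.76: household furniture → 4% + 0% city = 4% → $6.19
Floor lamp $118.43: household furniture → 4% + 0% city = 4% → $4.74
Dish soap $7.06: everything else → 6.5% + 3% city = 9.5% → $0.67
Laptop $701.41: consumer electronics → 7.25% + 2.5% city = 9.75% → $68.39
Greeting card $4.47: everything else → 6.5% + 3% city = 9.5% → $0.42
Picture frame (8x10) $21.67: everything else → 6.5% + 3% city = 9.5% → $2.06
27" monitor $321.97: consumer electronics → 7.25% + 2.5% city = 9.75% → $31.39
Tennis racket $56.31: athletic equipment → 8.5% + 1.25% city = 9.75% → $5.49
Side table $194.66: household furniture → 4% + 0% city = 4% → $7.79
Subtotal = $1735.47; tax = $134.50; total due = $1869.97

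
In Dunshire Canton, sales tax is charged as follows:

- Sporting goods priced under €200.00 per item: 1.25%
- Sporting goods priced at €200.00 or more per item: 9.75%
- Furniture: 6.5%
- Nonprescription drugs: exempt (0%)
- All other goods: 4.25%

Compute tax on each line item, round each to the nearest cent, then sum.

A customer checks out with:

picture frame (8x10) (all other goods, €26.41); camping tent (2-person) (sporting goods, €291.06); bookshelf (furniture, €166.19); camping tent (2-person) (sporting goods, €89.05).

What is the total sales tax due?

Picture frame (8x10) €26.41: all other goods → 4.25% → €1.12
Camping tent (2-person) €291.06: sporting goods, €200.00 or more → 9.75% → €28.38
Bookshelf €166.19: furniture → 6.5% → €10.80
Camping tent (2-person) €89.05: sporting goods, under €200.00 → 1.25% → €1.11
Total tax = €1.12 + €28.38 + €10.80 + €1.11 = €41.41

€41.41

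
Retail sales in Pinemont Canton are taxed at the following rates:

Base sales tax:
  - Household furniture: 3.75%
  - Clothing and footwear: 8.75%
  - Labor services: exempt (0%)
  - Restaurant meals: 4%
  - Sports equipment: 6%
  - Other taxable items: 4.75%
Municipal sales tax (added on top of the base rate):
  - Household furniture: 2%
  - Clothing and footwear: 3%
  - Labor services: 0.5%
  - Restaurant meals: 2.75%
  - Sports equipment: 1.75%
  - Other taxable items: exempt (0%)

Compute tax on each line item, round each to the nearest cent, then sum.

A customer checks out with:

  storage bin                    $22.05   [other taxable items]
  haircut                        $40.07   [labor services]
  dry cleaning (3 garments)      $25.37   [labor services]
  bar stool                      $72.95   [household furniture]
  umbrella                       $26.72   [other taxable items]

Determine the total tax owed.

$6.84

Storage bin $22.05: other taxable items → 4.75% + 0% municipal = 4.75% → $1.05
Haircut $40.07: labor services → 0% + 0.5% municipal = 0.5% → $0.20
Dry cleaning (3 garments) $25.37: labor services → 0% + 0.5% municipal = 0.5% → $0.13
Bar stool $72.95: household furniture → 3.75% + 2% municipal = 5.75% → $4.19
Umbrella $26.72: other taxable items → 4.75% + 0% municipal = 4.75% → $1.27
Total tax = $1.05 + $0.20 + $0.13 + $4.19 + $1.27 = $6.84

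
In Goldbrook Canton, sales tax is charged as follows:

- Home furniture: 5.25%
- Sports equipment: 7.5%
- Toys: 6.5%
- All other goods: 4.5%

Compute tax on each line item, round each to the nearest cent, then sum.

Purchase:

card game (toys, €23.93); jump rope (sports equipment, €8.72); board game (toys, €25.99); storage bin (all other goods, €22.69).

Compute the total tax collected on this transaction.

€4.92

Card game €23.93: toys → 6.5% → €1.56
Jump rope €8.72: sports equipment → 7.5% → €0.65
Board game €25.99: toys → 6.5% → €1.69
Storage bin €22.69: all other goods → 4.5% → €1.02
Total tax = €1.56 + €0.65 + €1.69 + €1.02 = €4.92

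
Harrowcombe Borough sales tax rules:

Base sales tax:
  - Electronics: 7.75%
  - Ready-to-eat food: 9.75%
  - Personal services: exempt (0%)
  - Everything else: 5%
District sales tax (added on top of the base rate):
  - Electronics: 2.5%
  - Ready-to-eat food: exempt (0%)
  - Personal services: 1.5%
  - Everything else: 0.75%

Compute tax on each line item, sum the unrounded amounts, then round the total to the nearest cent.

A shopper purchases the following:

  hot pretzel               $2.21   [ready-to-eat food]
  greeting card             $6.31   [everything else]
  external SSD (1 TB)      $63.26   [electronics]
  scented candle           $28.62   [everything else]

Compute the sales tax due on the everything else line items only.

Greeting card $6.31: everything else → 5% + 0.75% district = 5.75% → $0.362825
Scented candle $28.62: everything else → 5% + 0.75% district = 5.75% → $1.64565
Tax on everything else: unrounded sum = $2.008475 → $2.01

$2.01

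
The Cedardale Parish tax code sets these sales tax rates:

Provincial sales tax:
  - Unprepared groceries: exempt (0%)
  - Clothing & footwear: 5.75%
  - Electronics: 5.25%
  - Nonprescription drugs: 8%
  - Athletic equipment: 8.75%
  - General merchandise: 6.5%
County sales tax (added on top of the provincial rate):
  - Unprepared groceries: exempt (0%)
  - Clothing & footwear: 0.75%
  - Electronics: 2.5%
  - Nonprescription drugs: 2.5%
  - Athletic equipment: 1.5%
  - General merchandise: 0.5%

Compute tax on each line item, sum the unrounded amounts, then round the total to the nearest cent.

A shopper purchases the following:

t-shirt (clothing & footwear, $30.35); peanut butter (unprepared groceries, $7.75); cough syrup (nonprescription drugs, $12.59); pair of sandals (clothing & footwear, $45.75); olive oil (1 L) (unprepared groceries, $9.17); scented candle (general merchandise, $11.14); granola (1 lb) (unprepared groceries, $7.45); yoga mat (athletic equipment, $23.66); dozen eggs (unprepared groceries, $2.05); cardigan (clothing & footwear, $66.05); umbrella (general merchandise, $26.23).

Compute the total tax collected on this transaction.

$15.60

T-shirt $30.35: clothing & footwear → 5.75% + 0.75% county = 6.5% → $1.97275
Peanut butter $7.75: unprepared groceries → 0% + 0% county = 0% → $0.00
Cough syrup $12.59: nonprescription drugs → 8% + 2.5% county = 10.5% → $1.32195
Pair of sandals $45.75: clothing & footwear → 5.75% + 0.75% county = 6.5% → $2.97375
Olive oil (1 L) $9.17: unprepared groceries → 0% + 0% county = 0% → $0.00
Scented candle $11.14: general merchandise → 6.5% + 0.5% county = 7% → $0.7798
Granola (1 lb) $7.45: unprepared groceries → 0% + 0% county = 0% → $0.00
Yoga mat $23.66: athletic equipment → 8.75% + 1.5% county = 10.25% → $2.42515
Dozen eggs $2.05: unprepared groceries → 0% + 0% county = 0% → $0.00
Cardigan $66.05: clothing & footwear → 5.75% + 0.75% county = 6.5% → $4.29325
Umbrella $26.23: general merchandise → 6.5% + 0.5% county = 7% → $1.8361
Unrounded tax sum = $15.60275 → $15.60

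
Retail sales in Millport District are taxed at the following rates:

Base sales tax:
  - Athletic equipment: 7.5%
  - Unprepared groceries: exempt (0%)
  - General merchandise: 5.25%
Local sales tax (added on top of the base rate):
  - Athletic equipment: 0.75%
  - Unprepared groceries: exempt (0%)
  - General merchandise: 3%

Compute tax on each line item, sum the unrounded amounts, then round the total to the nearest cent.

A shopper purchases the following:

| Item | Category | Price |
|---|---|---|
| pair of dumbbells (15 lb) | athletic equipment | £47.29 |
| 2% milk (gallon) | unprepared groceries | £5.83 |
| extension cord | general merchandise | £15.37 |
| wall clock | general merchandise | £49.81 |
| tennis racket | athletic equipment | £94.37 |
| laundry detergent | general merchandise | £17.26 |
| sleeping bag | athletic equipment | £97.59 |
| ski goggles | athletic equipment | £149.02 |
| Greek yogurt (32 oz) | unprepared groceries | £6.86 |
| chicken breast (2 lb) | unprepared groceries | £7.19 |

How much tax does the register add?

Pair of dumbbells (15 lb) £47.29: athletic equipment → 7.5% + 0.75% local = 8.25% → £3.901425
2% milk (gallon) £5.83: unprepared groceries → 0% + 0% local = 0% → £0.00
Extension cord £15.37: general merchandise → 5.25% + 3% local = 8.25% → £1.268025
Wall clock £49.81: general merchandise → 5.25% + 3% local = 8.25% → £4.109325
Tennis racket £94.37: athletic equipment → 7.5% + 0.75% local = 8.25% → £7.785525
Laundry detergent £17.26: general merchandise → 5.25% + 3% local = 8.25% → £1.42395
Sleeping bag £97.59: athletic equipment → 7.5% + 0.75% local = 8.25% → £8.051175
Ski goggles £149.02: athletic equipment → 7.5% + 0.75% local = 8.25% → £12.29415
Greek yogurt (32 oz) £6.86: unprepared groceries → 0% + 0% local = 0% → £0.00
Chicken breast (2 lb) £7.19: unprepared groceries → 0% + 0% local = 0% → £0.00
Unrounded tax sum = £38.833575 → £38.83

£38.83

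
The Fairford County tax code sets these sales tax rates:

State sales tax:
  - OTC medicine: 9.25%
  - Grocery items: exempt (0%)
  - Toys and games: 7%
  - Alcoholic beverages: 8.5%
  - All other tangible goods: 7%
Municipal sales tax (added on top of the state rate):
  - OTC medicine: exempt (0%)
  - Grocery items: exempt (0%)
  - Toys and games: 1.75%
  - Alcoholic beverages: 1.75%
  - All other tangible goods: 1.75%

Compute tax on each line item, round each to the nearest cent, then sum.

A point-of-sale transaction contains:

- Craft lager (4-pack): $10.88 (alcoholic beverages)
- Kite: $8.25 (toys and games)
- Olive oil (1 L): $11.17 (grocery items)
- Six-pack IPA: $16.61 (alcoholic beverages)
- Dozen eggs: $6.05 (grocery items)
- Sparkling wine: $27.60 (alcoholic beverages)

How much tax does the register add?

Craft lager (4-pack) $10.88: alcoholic beverages → 8.5% + 1.75% municipal = 10.25% → $1.12
Kite $8.25: toys and games → 7% + 1.75% municipal = 8.75% → $0.72
Olive oil (1 L) $11.17: grocery items → 0% + 0% municipal = 0% → $0.00
Six-pack IPA $16.61: alcoholic beverages → 8.5% + 1.75% municipal = 10.25% → $1.70
Dozen eggs $6.05: grocery items → 0% + 0% municipal = 0% → $0.00
Sparkling wine $27.60: alcoholic beverages → 8.5% + 1.75% municipal = 10.25% → $2.83
Total tax = $1.12 + $0.72 + $1.70 + $2.83 = $6.37

$6.37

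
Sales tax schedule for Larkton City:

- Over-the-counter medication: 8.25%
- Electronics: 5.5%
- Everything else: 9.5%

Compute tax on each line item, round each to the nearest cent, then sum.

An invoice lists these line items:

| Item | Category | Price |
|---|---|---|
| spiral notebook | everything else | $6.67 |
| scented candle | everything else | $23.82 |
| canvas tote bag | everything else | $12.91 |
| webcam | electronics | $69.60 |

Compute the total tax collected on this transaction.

$7.95

Spiral notebook $6.67: everything else → 9.5% → $0.63
Scented candle $23.82: everything else → 9.5% → $2.26
Canvas tote bag $12.91: everything else → 9.5% → $1.23
Webcam $69.60: electronics → 5.5% → $3.83
Total tax = $0.63 + $2.26 + $1.23 + $3.83 = $7.95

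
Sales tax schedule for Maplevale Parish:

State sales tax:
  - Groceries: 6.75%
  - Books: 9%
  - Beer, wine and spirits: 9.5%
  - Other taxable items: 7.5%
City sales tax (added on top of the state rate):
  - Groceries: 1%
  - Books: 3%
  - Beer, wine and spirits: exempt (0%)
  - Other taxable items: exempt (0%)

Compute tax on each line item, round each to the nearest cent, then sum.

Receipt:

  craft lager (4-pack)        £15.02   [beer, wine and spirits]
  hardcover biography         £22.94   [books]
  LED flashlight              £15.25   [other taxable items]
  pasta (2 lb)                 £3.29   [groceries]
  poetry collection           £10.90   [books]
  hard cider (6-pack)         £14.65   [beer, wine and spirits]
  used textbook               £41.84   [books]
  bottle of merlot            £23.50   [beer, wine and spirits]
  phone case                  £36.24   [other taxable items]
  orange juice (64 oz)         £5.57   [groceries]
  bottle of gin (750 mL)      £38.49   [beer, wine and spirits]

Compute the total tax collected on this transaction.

Craft lager (4-pack) £15.02: beer, wine and spirits → 9.5% + 0% city = 9.5% → £1.43
Hardcover biography £22.94: books → 9% + 3% city = 12% → £2.75
LED flashlight £15.25: other taxable items → 7.5% + 0% city = 7.5% → £1.14
Pasta (2 lb) £3.29: groceries → 6.75% + 1% city = 7.75% → £0.25
Poetry collection £10.90: books → 9% + 3% city = 12% → £1.31
Hard cider (6-pack) £14.65: beer, wine and spirits → 9.5% + 0% city = 9.5% → £1.39
Used textbook £41.84: books → 9% + 3% city = 12% → £5.02
Bottle of merlot £23.50: beer, wine and spirits → 9.5% + 0% city = 9.5% → £2.23
Phone case £36.24: other taxable items → 7.5% + 0% city = 7.5% → £2.72
Orange juice (64 oz) £5.57: groceries → 6.75% + 1% city = 7.75% → £0.43
Bottle of gin (750 mL) £38.49: beer, wine and spirits → 9.5% + 0% city = 9.5% → £3.66
Total tax = £1.43 + £2.75 + £1.14 + £0.25 + £1.31 + £1.39 + £5.02 + £2.23 + £2.72 + £0.43 + £3.66 = £22.33

£22.33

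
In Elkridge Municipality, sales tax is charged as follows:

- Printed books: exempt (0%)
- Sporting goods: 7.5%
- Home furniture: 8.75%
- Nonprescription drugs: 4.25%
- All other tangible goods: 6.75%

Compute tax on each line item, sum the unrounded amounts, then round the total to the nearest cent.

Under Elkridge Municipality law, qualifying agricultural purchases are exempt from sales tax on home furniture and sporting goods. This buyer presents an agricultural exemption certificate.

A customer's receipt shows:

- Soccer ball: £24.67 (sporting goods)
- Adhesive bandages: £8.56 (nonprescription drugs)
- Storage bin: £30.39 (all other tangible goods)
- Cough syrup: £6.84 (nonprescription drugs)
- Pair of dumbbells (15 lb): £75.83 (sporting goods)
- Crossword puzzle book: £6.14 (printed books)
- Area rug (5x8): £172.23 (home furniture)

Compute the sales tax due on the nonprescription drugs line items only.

Adhesive bandages £8.56: nonprescription drugs → 4.25% → £0.3638
Cough syrup £6.84: nonprescription drugs → 4.25% → £0.2907
Tax on nonprescription drugs: unrounded sum = £0.6545 → £0.65

£0.65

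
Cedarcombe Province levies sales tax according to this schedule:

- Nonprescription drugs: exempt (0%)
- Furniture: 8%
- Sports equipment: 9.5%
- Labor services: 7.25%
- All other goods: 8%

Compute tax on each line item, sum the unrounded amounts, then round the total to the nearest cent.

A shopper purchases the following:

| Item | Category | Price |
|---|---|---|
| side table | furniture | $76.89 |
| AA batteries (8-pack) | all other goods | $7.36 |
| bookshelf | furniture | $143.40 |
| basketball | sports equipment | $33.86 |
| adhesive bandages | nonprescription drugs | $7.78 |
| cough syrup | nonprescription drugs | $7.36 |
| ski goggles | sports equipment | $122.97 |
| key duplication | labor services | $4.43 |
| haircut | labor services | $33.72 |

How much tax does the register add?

Side table $76.89: furniture → 8% → $6.1512
AA batteries (8-pack) $7.36: all other goods → 8% → $0.5888
Bookshelf $143.40: furniture → 8% → $11.472
Basketball $33.86: sports equipment → 9.5% → $3.2167
Adhesive bandages $7.78: nonprescription drugs → 0% → $0.00
Cough syrup $7.36: nonprescription drugs → 0% → $0.00
Ski goggles $122.97: sports equipment → 9.5% → $11.68215
Key duplication $4.43: labor services → 7.25% → $0.321175
Haircut $33.72: labor services → 7.25% → $2.4447
Unrounded tax sum = $35.876725 → $35.88

$35.88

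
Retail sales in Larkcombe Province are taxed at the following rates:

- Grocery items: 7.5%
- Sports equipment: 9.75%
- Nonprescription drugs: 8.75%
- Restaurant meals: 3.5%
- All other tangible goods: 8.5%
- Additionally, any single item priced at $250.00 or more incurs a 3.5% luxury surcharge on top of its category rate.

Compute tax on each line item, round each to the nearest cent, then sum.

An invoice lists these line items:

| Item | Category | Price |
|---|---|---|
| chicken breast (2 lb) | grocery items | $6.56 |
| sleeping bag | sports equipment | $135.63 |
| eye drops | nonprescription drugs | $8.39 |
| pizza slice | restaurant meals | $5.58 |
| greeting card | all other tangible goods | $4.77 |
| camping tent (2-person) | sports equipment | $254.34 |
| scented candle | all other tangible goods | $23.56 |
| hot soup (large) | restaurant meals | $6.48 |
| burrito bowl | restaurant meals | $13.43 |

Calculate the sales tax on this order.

Chicken breast (2 lb) $6.56: grocery items → 7.5% → $0.49
Sleeping bag $135.63: sports equipment → 9.75% → $13.22
Eye drops $8.39: nonprescription drugs → 8.75% → $0.73
Pizza slice $5.58: restaurant meals → 3.5% → $0.20
Greeting card $4.77: all other tangible goods → 8.5% → $0.41
Camping tent (2-person) $254.34: sports equipment → 9.75% + 3.5% surcharge = 13.25% → $33.70
Scented candle $23.56: all other tangible goods → 8.5% → $2.00
Hot soup (large) $6.48: restaurant meals → 3.5% → $0.23
Burrito bowl $13.43: restaurant meals → 3.5% → $0.47
Total tax = $0.49 + $13.22 + $0.73 + $0.20 + $0.41 + $33.70 + $2.00 + $0.23 + $0.47 = $51.45

$51.45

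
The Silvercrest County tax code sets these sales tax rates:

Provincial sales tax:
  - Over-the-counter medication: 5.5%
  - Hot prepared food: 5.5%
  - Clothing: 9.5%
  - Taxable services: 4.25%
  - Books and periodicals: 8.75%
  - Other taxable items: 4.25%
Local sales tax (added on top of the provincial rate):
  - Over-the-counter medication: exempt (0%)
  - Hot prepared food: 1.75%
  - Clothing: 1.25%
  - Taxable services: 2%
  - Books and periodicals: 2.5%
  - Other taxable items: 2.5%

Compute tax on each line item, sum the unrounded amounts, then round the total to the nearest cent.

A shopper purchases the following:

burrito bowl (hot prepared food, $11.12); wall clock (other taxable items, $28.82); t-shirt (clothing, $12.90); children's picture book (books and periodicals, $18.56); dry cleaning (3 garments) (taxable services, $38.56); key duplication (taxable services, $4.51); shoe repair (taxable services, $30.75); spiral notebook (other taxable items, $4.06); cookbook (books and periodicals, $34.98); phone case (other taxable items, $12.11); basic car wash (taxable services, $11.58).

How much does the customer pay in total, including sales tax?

$224.54

Burrito bowl $11.12: hot prepared food → 5.5% + 1.75% local = 7.25% → $0.8062
Wall clock $28.82: other taxable items → 4.25% + 2.5% local = 6.75% → $1.94535
T-shirt $12.90: clothing → 9.5% + 1.25% local = 10.75% → $1.38675
Children's picture book $18.56: books and periodicals → 8.75% + 2.5% local = 11.25% → $2.088
Dry cleaning (3 garments) $38.56: taxable services → 4.25% + 2% local = 6.25% → $2.41
Key duplication $4.51: taxable services → 4.25% + 2% local = 6.25% → $0.281875
Shoe repair $30.75: taxable services → 4.25% + 2% local = 6.25% → $1.921875
Spiral notebook $4.06: other taxable items → 4.25% + 2.5% local = 6.75% → $0.27405
Cookbook $34.98: books and periodicals → 8.75% + 2.5% local = 11.25% → $3.93525
Phone case $12.11: other taxable items → 4.25% + 2.5% local = 6.75% → $0.817425
Basic car wash $11.58: taxable services → 4.25% + 2% local = 6.25% → $0.72375
Subtotal = $207.95; unrounded tax = $16.590525 → $16.59; total due = $224.54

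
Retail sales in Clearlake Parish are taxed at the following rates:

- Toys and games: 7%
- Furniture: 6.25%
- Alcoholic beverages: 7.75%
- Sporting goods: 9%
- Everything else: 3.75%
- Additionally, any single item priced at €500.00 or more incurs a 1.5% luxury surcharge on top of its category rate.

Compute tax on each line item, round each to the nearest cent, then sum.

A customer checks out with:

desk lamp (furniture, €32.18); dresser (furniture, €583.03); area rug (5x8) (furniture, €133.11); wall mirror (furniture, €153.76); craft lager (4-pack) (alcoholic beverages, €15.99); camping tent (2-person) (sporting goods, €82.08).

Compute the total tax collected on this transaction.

€73.75

Desk lamp €32.18: furniture → 6.25% → €2.01
Dresser €583.03: furniture → 6.25% + 1.5% surcharge = 7.75% → €45.18
Area rug (5x8) €133.11: furniture → 6.25% → €8.32
Wall mirror €153.76: furniture → 6.25% → €9.61
Craft lager (4-pack) €15.99: alcoholic beverages → 7.75% → €1.24
Camping tent (2-person) €82.08: sporting goods → 9% → €7.39
Total tax = €2.01 + €45.18 + €8.32 + €9.61 + €1.24 + €7.39 = €73.75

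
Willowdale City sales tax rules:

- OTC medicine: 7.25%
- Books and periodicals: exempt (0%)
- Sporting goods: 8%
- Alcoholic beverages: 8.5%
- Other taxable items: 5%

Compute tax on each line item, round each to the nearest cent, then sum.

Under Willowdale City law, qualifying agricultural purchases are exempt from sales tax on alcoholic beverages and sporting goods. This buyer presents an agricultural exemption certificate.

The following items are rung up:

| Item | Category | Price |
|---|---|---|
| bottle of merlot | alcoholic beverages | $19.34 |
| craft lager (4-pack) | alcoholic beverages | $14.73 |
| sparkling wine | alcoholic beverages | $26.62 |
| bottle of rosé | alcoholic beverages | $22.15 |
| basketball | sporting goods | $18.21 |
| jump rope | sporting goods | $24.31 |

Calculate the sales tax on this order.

Bottle of merlot $19.34: alcoholic beverages, buyer-exempt → 0% → $0.00
Craft lager (4-pack) $14.73: alcoholic beverages, buyer-exempt → 0% → $0.00
Sparkling wine $26.62: alcoholic beverages, buyer-exempt → 0% → $0.00
Bottle of rosé $22.15: alcoholic beverages, buyer-exempt → 0% → $0.00
Basketball $18.21: sporting goods, buyer-exempt → 0% → $0.00
Jump rope $24.31: sporting goods, buyer-exempt → 0% → $0.00
Total tax = $0.00

$0.00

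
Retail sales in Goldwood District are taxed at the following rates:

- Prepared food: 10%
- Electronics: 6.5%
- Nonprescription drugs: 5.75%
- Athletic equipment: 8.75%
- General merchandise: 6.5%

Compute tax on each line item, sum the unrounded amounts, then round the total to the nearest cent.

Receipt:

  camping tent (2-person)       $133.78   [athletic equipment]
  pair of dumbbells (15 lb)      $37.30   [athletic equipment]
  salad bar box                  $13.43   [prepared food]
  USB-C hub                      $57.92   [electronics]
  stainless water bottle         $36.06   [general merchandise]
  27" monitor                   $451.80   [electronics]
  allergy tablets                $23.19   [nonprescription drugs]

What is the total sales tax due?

Camping tent (2-person) $133.78: athletic equipment → 8.75% → $11.70575
Pair of dumbbells (15 lb) $37.30: athletic equipment → 8.75% → $3.26375
Salad bar box $13.43: prepared food → 10% → $1.343
USB-C hub $57.92: electronics → 6.5% → $3.7648
Stainless water bottle $36.06: general merchandise → 6.5% → $2.3439
27" monitor $451.80: electronics → 6.5% → $29.367
Allergy tablets $23.19: nonprescription drugs → 5.75% → $1.333425
Unrounded tax sum = $53.121625 → $53.12

$53.12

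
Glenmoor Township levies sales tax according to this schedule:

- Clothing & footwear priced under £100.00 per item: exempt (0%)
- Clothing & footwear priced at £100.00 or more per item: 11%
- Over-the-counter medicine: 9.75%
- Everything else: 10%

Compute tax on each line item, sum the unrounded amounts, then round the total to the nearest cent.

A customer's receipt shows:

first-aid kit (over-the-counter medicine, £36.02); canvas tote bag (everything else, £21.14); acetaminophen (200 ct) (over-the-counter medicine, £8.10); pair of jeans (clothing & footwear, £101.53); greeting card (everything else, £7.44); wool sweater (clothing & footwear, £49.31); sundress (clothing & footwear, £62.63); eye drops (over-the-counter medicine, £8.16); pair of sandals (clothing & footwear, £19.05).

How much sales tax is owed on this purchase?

First-aid kit £36.02: over-the-counter medicine → 9.75% → £3.51195
Canvas tote bag £21.14: everything else → 10% → £2.114
Acetaminophen (200 ct) £8.10: over-the-counter medicine → 9.75% → £0.78975
Pair of jeans £101.53: clothing & footwear, £100.00 or more → 11% → £11.1683
Greeting card £7.44: everything else → 10% → £0.744
Wool sweater £49.31: clothing & footwear, under £100.00 → 0% → £0.00
Sundress £62.63: clothing & footwear, under £100.00 → 0% → £0.00
Eye drops £8.16: over-the-counter medicine → 9.75% → £0.7956
Pair of sandals £19.05: clothing & footwear, under £100.00 → 0% → £0.00
Unrounded tax sum = £19.1236 → £19.12

£19.12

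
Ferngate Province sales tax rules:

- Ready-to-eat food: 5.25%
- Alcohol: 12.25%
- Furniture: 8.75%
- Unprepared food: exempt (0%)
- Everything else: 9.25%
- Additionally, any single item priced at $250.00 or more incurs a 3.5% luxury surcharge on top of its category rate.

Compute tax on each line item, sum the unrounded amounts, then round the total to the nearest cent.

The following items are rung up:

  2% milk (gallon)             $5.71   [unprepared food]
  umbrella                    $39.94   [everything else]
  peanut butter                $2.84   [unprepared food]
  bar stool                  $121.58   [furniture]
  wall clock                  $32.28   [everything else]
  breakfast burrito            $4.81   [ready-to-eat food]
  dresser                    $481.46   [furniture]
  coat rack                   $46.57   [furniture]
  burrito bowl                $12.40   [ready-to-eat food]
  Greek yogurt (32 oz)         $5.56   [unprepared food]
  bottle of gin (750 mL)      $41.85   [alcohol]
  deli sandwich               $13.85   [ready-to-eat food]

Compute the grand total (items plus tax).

2% milk (gallon) $5.71: unprepared food → 0% → $0.00
Umbrella $39.94: everything else → 9.25% → $3.69445
Peanut butter $2.84: unprepared food → 0% → $0.00
Bar stool $121.58: furniture → 8.75% → $10.63825
Wall clock $32.28: everything else → 9.25% → $2.9859
Breakfast burrito $4.81: ready-to-eat food → 5.25% → $0.252525
Dresser $481.46: furniture → 8.75% + 3.5% surcharge = 12.25% → $58.97885
Coat rack $46.57: furniture → 8.75% → $4.074875
Burrito bowl $12.40: ready-to-eat food → 5.25% → $0.651
Greek yogurt (32 oz) $5.56: unprepared food → 0% → $0.00
Bottle of gin (750 mL) $41.85: alcohol → 12.25% → $5.126625
Deli sandwich $13.85: ready-to-eat food → 5.25% → $0.727125
Subtotal = $808.85; unrounded tax = $87.1296 → $87.13; total due = $895.98

$895.98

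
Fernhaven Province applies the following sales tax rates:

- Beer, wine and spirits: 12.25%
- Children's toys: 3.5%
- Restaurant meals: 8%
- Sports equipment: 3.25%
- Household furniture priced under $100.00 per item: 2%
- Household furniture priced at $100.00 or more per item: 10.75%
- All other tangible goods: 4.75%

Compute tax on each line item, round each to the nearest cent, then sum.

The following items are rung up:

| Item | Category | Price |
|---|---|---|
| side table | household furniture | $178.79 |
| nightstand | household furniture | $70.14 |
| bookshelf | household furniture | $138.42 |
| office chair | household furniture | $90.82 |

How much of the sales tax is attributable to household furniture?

Side table $178.79: household furniture, $100.00 or more → 10.75% → $19.22
Nightstand $70.14: household furniture, under $100.00 → 2% → $1.40
Bookshelf $138.42: household furniture, $100.00 or more → 10.75% → $14.88
Office chair $90.82: household furniture, under $100.00 → 2% → $1.82
Tax on household furniture = $19.22 + $1.40 + $14.88 + $1.82 = $37.32

$37.32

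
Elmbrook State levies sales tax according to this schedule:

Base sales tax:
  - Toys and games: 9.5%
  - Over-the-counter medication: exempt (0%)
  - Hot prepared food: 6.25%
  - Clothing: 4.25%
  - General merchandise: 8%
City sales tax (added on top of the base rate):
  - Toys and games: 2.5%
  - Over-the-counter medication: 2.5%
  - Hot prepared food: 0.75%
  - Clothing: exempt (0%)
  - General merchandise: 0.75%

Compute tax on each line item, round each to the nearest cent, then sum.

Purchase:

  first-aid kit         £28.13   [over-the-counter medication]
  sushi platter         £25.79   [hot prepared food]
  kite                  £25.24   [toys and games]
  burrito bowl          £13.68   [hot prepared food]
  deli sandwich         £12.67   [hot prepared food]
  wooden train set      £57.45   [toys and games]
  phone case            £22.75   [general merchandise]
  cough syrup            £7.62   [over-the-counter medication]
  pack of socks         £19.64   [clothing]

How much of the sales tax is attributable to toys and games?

£9.92

Kite £25.24: toys and games → 9.5% + 2.5% city = 12% → £3.03
Wooden train set £57.45: toys and games → 9.5% + 2.5% city = 12% → £6.89
Tax on toys and games = £3.03 + £6.89 = £9.92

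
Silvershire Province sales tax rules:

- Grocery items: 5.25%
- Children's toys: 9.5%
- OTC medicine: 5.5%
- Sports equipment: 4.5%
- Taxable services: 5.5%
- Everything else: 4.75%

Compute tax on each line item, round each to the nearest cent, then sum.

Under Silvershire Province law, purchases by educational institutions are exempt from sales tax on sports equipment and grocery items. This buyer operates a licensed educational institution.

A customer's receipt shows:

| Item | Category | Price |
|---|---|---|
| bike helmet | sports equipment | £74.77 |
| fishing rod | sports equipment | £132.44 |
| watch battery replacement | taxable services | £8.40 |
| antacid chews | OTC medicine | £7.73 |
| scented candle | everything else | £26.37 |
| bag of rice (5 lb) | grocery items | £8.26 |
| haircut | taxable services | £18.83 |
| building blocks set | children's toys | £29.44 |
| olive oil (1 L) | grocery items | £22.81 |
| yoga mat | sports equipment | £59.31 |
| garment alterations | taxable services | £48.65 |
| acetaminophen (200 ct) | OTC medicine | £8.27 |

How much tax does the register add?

Bike helmet £74.77: sports equipment, buyer-exempt → 0% → £0.00
Fishing rod £132.44: sports equipment, buyer-exempt → 0% → £0.00
Watch battery replacement £8.40: taxable services → 5.5% → £0.46
Antacid chews £7.73: OTC medicine → 5.5% → £0.43
Scented candle £26.37: everything else → 4.75% → £1.25
Bag of rice (5 lb) £8.26: grocery items, buyer-exempt → 0% → £0.00
Haircut £18.83: taxable services → 5.5% → £1.04
Building blocks set £29.44: children's toys → 9.5% → £2.80
Olive oil (1 L) £22.81: grocery items, buyer-exempt → 0% → £0.00
Yoga mat £59.31: sports equipment, buyer-exempt → 0% → £0.00
Garment alterations £48.65: taxable services → 5.5% → £2.68
Acetaminophen (200 ct) £8.27: OTC medicine → 5.5% → £0.45
Total tax = £0.46 + £0.43 + £1.25 + £1.04 + £2.80 + £2.68 + £0.45 = £9.11

£9.11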